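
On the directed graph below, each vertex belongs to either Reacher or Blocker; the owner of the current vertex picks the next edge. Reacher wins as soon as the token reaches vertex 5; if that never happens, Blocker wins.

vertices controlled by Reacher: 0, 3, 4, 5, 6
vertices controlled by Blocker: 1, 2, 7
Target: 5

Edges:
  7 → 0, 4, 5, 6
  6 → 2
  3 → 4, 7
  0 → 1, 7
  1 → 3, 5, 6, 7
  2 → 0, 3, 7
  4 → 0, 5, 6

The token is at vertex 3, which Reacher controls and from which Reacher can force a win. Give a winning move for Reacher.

A0 = {5}
A1: add {4} — 4 (Reacher) has 4→5.
A2: add {3} — 3 (Reacher) has 3→4.
A3 = A2; e.g. 0 (Reacher) has no edge into A2. Fixed point.
From 3, successor 4 is in the attractor (rank 1); the other successor 7 is not.

4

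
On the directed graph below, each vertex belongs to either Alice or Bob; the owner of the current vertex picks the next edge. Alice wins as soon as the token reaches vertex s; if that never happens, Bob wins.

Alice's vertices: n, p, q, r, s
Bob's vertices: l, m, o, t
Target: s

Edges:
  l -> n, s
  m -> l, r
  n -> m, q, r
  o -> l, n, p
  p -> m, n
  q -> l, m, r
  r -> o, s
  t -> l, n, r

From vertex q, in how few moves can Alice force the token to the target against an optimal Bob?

A0 = {s}
A1: add {r} — r (Alice) has r→s.
A2: add {n, q} — n (Alice) has n→r; q (Alice) has q→r.
q enters the attractor at level 2, so Alice can force the target in 2 moves from there.

2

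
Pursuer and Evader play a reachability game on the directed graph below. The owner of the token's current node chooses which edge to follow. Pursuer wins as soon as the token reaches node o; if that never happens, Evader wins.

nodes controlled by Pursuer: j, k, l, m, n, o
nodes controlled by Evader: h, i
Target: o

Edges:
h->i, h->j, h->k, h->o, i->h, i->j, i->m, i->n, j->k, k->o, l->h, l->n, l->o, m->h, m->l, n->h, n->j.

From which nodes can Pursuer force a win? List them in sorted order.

A0 = {o}
A1: add {k, l} — k (Pursuer) has k→o; l (Pursuer) has l→o.
A2: add {j, m} — j (Pursuer) has j→k; m (Pursuer) has m→l.
A3: add {n} — n (Pursuer) has n→j.
A4 = A3; e.g. h (Evader) can still go to i. Fixed point.
Pursuer's winning region = {j, k, l, m, n, o}.

j, k, l, m, n, o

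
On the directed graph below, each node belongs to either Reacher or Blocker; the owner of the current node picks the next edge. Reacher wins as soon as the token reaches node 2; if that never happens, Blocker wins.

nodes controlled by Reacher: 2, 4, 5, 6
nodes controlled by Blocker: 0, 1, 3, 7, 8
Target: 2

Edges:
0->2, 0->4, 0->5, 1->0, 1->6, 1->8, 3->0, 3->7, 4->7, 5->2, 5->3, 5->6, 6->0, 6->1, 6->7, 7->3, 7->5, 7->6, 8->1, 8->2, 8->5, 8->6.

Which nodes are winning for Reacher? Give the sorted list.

2, 5

A0 = {2}
A1: add {5} — 5 (Reacher) has 5→2.
A2 = A1; e.g. 0 (Blocker) can still go to 4. Fixed point.
Reacher's winning region = {2, 5}.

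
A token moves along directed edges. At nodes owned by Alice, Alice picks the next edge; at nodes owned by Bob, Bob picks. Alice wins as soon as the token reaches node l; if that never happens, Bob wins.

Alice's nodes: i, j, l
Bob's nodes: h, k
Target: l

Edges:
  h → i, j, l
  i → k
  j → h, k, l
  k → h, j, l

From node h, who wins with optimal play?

A0 = {l}
A1: add {j} — j (Alice) has j→l.
A2 = A1; e.g. h (Bob) can still go to i. Fixed point.
h never enters the attractor, so Bob can avoid the target forever.

Bob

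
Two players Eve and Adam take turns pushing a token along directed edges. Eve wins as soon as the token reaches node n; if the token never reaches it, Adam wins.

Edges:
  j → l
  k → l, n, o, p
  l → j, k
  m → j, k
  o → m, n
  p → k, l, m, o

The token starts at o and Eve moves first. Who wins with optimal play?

Track states (vertex, player-to-move).
A0 = {(n,Eve), (n,Adam)}
A1: add {(k,Eve), (o,Eve)}.
(o,Eve) ∈ A1 ⇒ Eve forces the target.

Eve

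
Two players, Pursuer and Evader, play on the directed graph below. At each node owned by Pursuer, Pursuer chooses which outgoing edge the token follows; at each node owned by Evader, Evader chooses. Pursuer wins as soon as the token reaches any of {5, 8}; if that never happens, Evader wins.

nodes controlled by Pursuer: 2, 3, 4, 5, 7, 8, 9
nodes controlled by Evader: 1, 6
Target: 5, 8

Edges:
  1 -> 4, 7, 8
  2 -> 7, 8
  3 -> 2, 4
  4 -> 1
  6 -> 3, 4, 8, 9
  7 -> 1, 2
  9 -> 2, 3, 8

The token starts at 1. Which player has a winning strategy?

Evader

A0 = {5, 8}
A1: add {2, 9} — 2 (Pursuer) has 2→8; 9 (Pursuer) has 9→8.
A2: add {3, 7} — 3 (Pursuer) has 3→2; 7 (Pursuer) has 7→2.
A3 = A2; e.g. 1 (Evader) can still go to 4. Fixed point.
1 never enters the attractor, so Evader can avoid the target forever.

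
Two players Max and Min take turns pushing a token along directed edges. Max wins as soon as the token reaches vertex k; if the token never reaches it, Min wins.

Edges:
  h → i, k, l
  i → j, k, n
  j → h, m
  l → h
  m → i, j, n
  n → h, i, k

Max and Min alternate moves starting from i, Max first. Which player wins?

Track states (vertex, player-to-move).
A0 = {(k,Max), (k,Min)}
A1: add {(h,Max), (i,Max), (n,Max)}.
(i,Max) ∈ A1 ⇒ Max forces the target.

Max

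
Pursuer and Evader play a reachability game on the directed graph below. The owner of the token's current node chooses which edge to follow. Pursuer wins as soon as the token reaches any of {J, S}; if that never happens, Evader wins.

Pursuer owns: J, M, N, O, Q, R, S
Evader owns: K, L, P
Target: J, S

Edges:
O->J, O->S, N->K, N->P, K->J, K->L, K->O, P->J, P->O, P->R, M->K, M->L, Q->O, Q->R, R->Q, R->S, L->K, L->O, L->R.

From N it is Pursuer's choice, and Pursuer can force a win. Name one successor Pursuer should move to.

P

A0 = {J, S}
A1: add {O, R} — O (Pursuer) has O→J; R (Pursuer) has R→S.
A2: add {P, Q} — P (Evader): all of {J, O, R} already in; Q (Pursuer) has Q→O.
A3: add {N} — N (Pursuer) has N→P.
A4 = A3; e.g. K (Evader) can still go to L. Fixed point.
From N, successor P is in the attractor (rank 2); the other successor K is not.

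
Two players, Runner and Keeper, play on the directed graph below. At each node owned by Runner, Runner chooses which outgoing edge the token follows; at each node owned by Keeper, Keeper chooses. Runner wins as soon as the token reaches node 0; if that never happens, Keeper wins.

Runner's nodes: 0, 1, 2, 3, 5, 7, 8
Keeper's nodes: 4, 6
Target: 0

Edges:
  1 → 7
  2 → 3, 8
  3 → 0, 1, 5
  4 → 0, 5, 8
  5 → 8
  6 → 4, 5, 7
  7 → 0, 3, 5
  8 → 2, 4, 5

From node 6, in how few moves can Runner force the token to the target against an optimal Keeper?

A0 = {0}
A1: add {3, 7} — 3 (Runner) has 3→0; 7 (Runner) has 7→0.
A2: add {1, 2} — 1 (Runner) has 1→7; 2 (Runner) has 2→3.
A3: add {8} — 8 (Runner) has 8→2.
A4: add {5} — 5 (Runner) has 5→8.
A5: add {4} — 4 (Keeper): all of {0, 5, 8} already in.
A6: add {6} — 6 (Keeper): all of {4, 5, 7} already in.
A6 = all vertices. Fixed point.
6 enters the attractor at level 6, so Runner can force the target in 6 moves from there.

6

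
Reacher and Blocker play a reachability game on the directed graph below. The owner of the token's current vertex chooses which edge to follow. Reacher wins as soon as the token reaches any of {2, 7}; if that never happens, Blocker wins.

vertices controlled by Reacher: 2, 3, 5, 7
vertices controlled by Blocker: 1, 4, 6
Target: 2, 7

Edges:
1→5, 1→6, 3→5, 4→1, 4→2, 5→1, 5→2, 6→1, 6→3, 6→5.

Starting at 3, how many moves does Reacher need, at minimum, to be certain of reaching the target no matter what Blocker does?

2

A0 = {2, 7}
A1: add {5} — 5 (Reacher) has 5→2.
A2: add {3} — 3 (Reacher) has 3→5.
A3 = A2; e.g. 1 (Blocker) can still go to 6. Fixed point.
3 enters the attractor at level 2, so Reacher can force the target in 2 moves from there.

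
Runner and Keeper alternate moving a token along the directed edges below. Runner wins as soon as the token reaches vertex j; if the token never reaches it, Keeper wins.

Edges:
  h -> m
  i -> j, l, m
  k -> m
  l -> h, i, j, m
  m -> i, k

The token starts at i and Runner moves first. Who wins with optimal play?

Runner

Track states (vertex, player-to-move).
A0 = {(j,Runner), (j,Keeper)}
A1: add {(i,Runner), (l,Runner)}.
(i,Runner) ∈ A1 ⇒ Runner forces the target.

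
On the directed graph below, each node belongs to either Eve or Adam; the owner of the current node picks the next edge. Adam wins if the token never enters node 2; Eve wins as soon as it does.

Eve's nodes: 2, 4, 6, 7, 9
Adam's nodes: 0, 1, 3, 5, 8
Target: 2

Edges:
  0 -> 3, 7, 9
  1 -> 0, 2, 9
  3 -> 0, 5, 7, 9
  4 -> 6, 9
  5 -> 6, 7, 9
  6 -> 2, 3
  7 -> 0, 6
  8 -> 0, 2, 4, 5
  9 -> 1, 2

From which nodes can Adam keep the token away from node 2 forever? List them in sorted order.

0, 1, 3, 8

A0 = {2}
A1: add {6, 9} — 6 (Eve) has 6→2; 9 (Eve) has 9→2.
A2: add {4, 7} — 4 (Eve) has 4→6; 7 (Eve) has 7→6.
A3: add {5} — 5 (Adam): all of {6, 7, 9} already in.
A4 = A3; e.g. 0 (Adam) can still go to 3. Fixed point.
Eve's attractor = {2, 4, 5, 6, 7, 9}; Adam avoids the target exactly from the complement.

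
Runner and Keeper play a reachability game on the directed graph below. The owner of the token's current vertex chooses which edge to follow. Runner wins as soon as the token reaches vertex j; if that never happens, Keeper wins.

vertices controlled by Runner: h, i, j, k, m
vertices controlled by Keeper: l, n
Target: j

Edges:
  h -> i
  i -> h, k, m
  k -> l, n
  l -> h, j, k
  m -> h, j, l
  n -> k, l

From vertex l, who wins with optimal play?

A0 = {j}
A1: add {m} — m (Runner) has m→j.
A2: add {i} — i (Runner) has i→m.
A3: add {h} — h (Runner) has h→i.
A4 = A3; e.g. k (Runner) has no edge into A3. Fixed point.
l never enters the attractor, so Keeper can avoid the target forever.

Keeper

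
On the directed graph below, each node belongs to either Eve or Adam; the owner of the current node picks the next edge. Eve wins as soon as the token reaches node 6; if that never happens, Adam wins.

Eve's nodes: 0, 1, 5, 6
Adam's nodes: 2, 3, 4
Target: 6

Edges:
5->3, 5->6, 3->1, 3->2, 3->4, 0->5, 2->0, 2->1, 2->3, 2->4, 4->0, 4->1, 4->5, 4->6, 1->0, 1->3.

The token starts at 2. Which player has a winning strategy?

Adam

A0 = {6}
A1: add {5} — 5 (Eve) has 5→6.
A2: add {0} — 0 (Eve) has 0→5.
A3: add {1} — 1 (Eve) has 1→0.
A4: add {4} — 4 (Adam): all of {0, 1, 5, 6} already in.
A5 = A4; e.g. 2 (Adam) can still go to 3. Fixed point.
2 never enters the attractor, so Adam can avoid the target forever.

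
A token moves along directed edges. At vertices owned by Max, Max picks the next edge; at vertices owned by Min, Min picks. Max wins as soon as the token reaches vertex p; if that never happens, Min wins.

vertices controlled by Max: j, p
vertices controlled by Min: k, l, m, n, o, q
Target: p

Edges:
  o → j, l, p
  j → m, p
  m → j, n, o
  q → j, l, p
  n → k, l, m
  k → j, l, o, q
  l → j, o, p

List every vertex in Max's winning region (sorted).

A0 = {p}
A1: add {j} — j (Max) has j→p.
A2 = A1; e.g. k (Min) can still go to l. Fixed point.
Max's winning region = {j, p}.

j, p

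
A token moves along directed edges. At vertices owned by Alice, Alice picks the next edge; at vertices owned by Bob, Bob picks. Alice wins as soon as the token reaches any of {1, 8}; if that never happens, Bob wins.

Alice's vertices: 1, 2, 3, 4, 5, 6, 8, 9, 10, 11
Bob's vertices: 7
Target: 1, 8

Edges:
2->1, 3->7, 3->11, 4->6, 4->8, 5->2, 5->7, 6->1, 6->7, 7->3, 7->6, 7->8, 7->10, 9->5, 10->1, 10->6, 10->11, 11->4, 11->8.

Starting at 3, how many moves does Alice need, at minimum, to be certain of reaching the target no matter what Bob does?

2

A0 = {1, 8}
A1: add {2, 4, 6, 10, 11} — 2 (Alice) has 2→1; 4 (Alice) has 4→8; 6 (Alice) has 6→1; 10 (Alice) has 10→1; 11 (Alice) has 11→8.
A2: add {3, 5} — 3 (Alice) has 3→11; 5 (Alice) has 5→2.
3 enters the attractor at level 2, so Alice can force the target in 2 moves from there.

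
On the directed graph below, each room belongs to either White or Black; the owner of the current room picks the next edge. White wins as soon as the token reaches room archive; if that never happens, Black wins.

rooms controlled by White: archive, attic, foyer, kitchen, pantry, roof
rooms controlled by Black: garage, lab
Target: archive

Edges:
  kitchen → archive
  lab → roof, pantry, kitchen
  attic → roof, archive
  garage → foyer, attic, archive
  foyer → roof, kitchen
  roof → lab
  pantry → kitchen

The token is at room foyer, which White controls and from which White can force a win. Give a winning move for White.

kitchen

A0 = {archive}
A1: add {attic, kitchen} — attic (White) has attic→archive; kitchen (White) has kitchen→archive.
A2: add {foyer, pantry} — foyer (White) has foyer→kitchen; pantry (White) has pantry→kitchen.
A3: add {garage} — garage (Black): all of {foyer, attic, archive} already in.
A4 = A3; e.g. roof (White) has no edge into A3. Fixed point.
From foyer, successor kitchen is in the attractor (rank 1); the other successor roof is not.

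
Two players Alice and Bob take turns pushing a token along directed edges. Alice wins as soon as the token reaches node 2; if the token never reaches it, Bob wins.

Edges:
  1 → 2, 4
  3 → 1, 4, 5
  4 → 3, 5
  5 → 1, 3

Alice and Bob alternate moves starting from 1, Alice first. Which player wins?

Track states (vertex, player-to-move).
A0 = {(2,Alice), (2,Bob)}
A1: add {(1,Alice)}.
(1,Alice) ∈ A1 ⇒ Alice forces the target.

Alice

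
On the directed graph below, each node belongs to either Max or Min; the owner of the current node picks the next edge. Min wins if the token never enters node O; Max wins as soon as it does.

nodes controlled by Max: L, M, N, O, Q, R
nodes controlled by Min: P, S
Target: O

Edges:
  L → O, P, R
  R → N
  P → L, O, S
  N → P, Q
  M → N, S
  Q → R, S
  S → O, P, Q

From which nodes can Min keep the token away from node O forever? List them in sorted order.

M, N, P, Q, R, S

A0 = {O}
A1: add {L} — L (Max) has L→O.
A2 = A1; e.g. M (Max) has no edge into A1. Fixed point.
Max's attractor = {L, O}; Min avoids the target exactly from the complement.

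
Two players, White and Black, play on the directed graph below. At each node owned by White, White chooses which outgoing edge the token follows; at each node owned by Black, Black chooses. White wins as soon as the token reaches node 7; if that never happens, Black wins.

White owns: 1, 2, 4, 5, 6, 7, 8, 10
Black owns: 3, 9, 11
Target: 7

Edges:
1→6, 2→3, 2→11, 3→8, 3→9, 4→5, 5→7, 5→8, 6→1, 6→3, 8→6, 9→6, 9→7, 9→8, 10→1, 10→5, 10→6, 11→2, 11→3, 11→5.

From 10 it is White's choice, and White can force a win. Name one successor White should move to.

5

A0 = {7}
A1: add {5} — 5 (White) has 5→7.
A2: add {4, 10} — 4 (White) has 4→5; 10 (White) has 10→5.
A3 = A2; e.g. 1 (White) has no edge into A2. Fixed point.
From 10, successor 5 is in the attractor (rank 1); the other successors 1, 6 are not.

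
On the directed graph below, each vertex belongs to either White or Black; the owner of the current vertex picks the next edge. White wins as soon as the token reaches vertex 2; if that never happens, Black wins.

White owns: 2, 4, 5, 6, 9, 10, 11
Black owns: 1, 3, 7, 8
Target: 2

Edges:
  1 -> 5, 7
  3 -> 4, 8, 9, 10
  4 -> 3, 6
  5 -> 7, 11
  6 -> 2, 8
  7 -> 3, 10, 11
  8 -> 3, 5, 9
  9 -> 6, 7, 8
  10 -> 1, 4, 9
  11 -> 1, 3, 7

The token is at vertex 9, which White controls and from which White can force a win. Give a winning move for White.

6

A0 = {2}
A1: add {6} — 6 (White) has 6→2.
A2: add {4, 9} — 4 (White) has 4→6; 9 (White) has 9→6.
A3: add {10} — 10 (White) has 10→4.
A4 = A3; e.g. 1 (Black) can still go to 5. Fixed point.
From 9, successor 6 is in the attractor (rank 1); the other successors 7, 8 are not.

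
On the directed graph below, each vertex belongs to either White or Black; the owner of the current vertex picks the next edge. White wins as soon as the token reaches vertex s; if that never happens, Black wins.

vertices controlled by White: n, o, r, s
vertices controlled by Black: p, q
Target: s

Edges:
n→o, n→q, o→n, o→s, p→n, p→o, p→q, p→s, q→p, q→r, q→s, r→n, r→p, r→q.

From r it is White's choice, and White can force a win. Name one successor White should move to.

A0 = {s}
A1: add {o} — o (White) has o→s.
A2: add {n} — n (White) has n→o.
A3: add {r} — r (White) has r→n.
A4 = A3; e.g. p (Black) can still go to q. Fixed point.
From r, successor n is in the attractor (rank 2); the other successors p, q are not.

n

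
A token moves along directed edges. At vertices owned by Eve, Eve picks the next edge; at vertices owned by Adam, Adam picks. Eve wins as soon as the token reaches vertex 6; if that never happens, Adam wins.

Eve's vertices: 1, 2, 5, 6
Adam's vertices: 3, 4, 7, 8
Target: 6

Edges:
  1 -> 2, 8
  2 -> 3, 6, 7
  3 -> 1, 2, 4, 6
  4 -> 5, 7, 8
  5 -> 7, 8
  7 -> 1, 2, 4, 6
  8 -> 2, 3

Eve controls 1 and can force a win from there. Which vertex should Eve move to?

2

A0 = {6}
A1: add {2} — 2 (Eve) has 2→6.
A2: add {1} — 1 (Eve) has 1→2.
A3 = A2; e.g. 3 (Adam) can still go to 4. Fixed point.
From 1, successor 2 is in the attractor (rank 1); the other successor 8 is not.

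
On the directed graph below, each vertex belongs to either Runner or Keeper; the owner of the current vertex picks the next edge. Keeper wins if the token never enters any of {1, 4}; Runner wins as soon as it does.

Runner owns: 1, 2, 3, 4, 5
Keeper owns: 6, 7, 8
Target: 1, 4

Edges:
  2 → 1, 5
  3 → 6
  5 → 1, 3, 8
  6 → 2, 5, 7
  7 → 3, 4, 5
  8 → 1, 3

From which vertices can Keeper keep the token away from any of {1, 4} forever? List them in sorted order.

3, 6, 7, 8

A0 = {1, 4}
A1: add {2, 5} — 2 (Runner) has 2→1; 5 (Runner) has 5→1.
A2 = A1; e.g. 3 (Runner) has no edge into A1. Fixed point.
Runner's attractor = {1, 2, 4, 5}; Keeper avoids the target exactly from the complement.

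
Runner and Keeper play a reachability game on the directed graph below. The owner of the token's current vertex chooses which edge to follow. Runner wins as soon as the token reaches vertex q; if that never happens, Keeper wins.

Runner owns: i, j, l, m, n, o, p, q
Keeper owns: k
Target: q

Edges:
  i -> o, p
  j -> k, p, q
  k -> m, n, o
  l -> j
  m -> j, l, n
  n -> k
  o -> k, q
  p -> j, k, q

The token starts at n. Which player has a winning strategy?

A0 = {q}
A1: add {j, o, p} — j (Runner) has j→q; o (Runner) has o→q; p (Runner) has p→q.
A2: add {i, l, m} — i (Runner) has i→o; l (Runner) has l→j; m (Runner) has m→j.
A3 = A2; e.g. k (Keeper) can still go to n. Fixed point.
n never enters the attractor, so Keeper can avoid the target forever.

Keeper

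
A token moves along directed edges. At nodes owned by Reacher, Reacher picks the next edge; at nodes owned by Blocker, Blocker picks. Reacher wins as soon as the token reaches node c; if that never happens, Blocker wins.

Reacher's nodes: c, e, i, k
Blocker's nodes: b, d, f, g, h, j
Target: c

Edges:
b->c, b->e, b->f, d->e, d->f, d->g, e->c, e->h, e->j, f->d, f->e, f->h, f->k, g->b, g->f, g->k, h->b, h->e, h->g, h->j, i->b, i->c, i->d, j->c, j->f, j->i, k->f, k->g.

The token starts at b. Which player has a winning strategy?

Blocker

A0 = {c}
A1: add {e, i} — e (Reacher) has e→c; i (Reacher) has i→c.
A2 = A1; e.g. b (Blocker) can still go to f. Fixed point.
b never enters the attractor, so Blocker can avoid the target forever.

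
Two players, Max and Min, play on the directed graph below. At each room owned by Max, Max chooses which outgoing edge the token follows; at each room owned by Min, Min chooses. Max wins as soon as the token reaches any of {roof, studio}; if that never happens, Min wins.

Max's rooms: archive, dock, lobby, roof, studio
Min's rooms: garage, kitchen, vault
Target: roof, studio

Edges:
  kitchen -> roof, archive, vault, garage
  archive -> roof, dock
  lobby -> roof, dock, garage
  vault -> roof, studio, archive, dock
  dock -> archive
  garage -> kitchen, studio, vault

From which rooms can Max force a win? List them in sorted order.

archive, dock, lobby, roof, studio, vault

A0 = {roof, studio}
A1: add {archive, lobby} — archive (Max) has archive→roof; lobby (Max) has lobby→roof.
A2: add {dock} — dock (Max) has dock→archive.
A3: add {vault} — vault (Min): all of {roof, studio, archive, dock} already in.
A4 = A3; e.g. kitchen (Min) can still go to garage. Fixed point.
Max's winning region = {archive, dock, lobby, roof, studio, vault}.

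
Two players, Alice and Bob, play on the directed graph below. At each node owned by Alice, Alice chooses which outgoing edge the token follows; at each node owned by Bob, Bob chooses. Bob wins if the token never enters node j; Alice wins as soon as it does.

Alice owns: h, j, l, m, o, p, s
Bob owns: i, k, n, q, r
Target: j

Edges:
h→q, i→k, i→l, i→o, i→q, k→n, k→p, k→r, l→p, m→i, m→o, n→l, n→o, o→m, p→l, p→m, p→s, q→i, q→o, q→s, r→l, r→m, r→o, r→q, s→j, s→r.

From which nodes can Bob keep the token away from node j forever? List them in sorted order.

A0 = {j}
A1: add {s} — s (Alice) has s→j.
A2: add {p} — p (Alice) has p→s.
A3: add {l} — l (Alice) has l→p.
A4 = A3; e.g. h (Alice) has no edge into A3. Fixed point.
Alice's attractor = {j, l, p, s}; Bob avoids the target exactly from the complement.

h, i, k, m, n, o, q, r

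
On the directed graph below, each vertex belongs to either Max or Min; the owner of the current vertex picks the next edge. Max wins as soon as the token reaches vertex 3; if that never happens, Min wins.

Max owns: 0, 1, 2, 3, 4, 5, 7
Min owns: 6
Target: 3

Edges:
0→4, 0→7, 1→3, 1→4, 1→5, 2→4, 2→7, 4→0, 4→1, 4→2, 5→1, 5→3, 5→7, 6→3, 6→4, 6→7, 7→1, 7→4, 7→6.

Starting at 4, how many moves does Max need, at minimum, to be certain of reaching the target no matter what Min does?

A0 = {3}
A1: add {1, 5} — 1 (Max) has 1→3; 5 (Max) has 5→3.
A2: add {4, 7} — 4 (Max) has 4→1; 7 (Max) has 7→1.
4 enters the attractor at level 2, so Max can force the target in 2 moves from there.

2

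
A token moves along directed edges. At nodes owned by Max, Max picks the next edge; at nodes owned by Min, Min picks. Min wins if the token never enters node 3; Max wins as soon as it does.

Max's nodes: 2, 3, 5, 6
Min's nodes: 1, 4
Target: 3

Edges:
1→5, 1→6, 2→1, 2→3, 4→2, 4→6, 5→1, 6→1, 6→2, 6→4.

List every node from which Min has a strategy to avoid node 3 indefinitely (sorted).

1, 5

A0 = {3}
A1: add {2} — 2 (Max) has 2→3.
A2: add {6} — 6 (Max) has 6→2.
A3: add {4} — 4 (Min): all of {2, 6} already in.
A4 = A3; e.g. 1 (Min) can still go to 5. Fixed point.
Max's attractor = {2, 3, 4, 6}; Min avoids the target exactly from the complement.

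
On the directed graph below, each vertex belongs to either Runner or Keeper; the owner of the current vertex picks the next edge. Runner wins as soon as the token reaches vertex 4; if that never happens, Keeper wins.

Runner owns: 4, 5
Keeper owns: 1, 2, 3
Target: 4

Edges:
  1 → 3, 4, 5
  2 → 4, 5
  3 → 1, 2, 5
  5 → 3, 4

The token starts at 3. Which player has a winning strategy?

A0 = {4}
A1: add {5} — 5 (Runner) has 5→4.
A2: add {2} — 2 (Keeper): all of {4, 5} already in.
A3 = A2; e.g. 1 (Keeper) can still go to 3. Fixed point.
3 never enters the attractor, so Keeper can avoid the target forever.

Keeper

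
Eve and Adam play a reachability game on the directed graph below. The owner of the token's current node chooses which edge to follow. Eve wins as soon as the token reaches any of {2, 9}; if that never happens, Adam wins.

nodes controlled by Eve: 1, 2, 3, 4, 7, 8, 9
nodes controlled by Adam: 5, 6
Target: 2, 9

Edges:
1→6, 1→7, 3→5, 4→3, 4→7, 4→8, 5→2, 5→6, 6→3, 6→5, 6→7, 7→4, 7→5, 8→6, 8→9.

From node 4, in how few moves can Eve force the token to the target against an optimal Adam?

2

A0 = {2, 9}
A1: add {8} — 8 (Eve) has 8→9.
A2: add {4} — 4 (Eve) has 4→8.
4 enters the attractor at level 2, so Eve can force the target in 2 moves from there.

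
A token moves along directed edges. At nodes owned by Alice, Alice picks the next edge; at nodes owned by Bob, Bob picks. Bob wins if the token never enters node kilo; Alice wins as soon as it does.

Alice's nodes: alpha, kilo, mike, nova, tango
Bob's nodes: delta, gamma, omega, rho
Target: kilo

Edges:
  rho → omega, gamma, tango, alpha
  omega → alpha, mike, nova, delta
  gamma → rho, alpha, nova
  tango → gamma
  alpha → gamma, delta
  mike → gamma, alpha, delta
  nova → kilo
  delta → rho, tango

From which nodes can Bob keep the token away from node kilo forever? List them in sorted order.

A0 = {kilo}
A1: add {nova} — nova (Alice) has nova→kilo.
A2 = A1; e.g. rho (Bob) can still go to omega. Fixed point.
Alice's attractor = {kilo, nova}; Bob avoids the target exactly from the complement.

alpha, delta, gamma, mike, omega, rho, tango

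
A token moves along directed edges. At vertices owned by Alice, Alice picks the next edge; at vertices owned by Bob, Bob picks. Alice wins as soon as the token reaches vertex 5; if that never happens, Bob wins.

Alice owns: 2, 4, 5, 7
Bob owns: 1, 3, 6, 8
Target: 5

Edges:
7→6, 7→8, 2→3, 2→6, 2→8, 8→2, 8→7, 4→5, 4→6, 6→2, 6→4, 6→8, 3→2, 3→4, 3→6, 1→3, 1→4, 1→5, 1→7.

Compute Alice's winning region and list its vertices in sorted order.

A0 = {5}
A1: add {4} — 4 (Alice) has 4→5.
A2 = A1; e.g. 1 (Bob) can still go to 3. Fixed point.
Alice's winning region = {4, 5}.

4, 5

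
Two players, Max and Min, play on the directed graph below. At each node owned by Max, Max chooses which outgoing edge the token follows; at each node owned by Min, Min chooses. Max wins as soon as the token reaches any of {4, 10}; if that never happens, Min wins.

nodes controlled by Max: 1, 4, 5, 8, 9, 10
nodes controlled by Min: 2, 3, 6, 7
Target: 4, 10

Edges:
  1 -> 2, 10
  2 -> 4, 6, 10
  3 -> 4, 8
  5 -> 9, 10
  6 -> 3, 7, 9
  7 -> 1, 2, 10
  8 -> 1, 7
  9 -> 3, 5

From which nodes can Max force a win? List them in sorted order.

A0 = {4, 10}
A1: add {1, 5} — 1 (Max) has 1→10; 5 (Max) has 5→10.
A2: add {8, 9} — 8 (Max) has 8→1; 9 (Max) has 9→5.
A3: add {3} — 3 (Min): all of {4, 8} already in.
A4 = A3; e.g. 2 (Min) can still go to 6. Fixed point.
Max's winning region = {1, 3, 4, 5, 8, 9, 10}.

1, 3, 4, 5, 8, 9, 10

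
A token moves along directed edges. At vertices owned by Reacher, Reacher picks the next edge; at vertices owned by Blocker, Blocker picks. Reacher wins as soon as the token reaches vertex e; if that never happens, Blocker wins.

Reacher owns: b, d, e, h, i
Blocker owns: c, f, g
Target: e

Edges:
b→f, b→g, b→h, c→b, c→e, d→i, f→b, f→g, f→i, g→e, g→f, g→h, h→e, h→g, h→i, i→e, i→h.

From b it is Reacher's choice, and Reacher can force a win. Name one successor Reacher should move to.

h

A0 = {e}
A1: add {h, i} — h (Reacher) has h→e; i (Reacher) has i→e.
A2: add {b, d} — b (Reacher) has b→h; d (Reacher) has d→i.
A3: add {c} — c (Blocker): all of {b, e} already in.
A4 = A3; e.g. f (Blocker) can still go to g. Fixed point.
From b, successor h is in the attractor (rank 1); the other successors f, g are not.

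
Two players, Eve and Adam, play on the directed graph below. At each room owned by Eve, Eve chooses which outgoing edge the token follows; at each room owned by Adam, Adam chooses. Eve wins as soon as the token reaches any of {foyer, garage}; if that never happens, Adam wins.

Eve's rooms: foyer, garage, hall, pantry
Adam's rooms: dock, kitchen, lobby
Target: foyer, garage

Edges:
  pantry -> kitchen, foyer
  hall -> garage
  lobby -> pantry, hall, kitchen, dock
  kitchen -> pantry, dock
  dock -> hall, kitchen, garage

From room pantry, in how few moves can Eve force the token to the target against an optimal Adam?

A0 = {foyer, garage}
A1: add {hall, pantry} — pantry (Eve) has pantry→foyer; hall (Eve) has hall→garage.
A2 = A1; e.g. lobby (Adam) can still go to kitchen. Fixed point.
pantry enters the attractor at level 1, so Eve can force the target in 1 move from there.

1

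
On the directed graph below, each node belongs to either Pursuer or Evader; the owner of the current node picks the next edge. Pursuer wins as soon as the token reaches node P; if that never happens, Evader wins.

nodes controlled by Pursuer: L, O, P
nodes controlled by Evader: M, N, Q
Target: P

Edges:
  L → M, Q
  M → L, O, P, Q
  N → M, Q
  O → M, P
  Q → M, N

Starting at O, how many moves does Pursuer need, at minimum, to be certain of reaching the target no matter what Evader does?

1

A0 = {P}
A1: add {O} — O (Pursuer) has O→P.
A2 = A1; e.g. L (Pursuer) has no edge into A1. Fixed point.
O enters the attractor at level 1, so Pursuer can force the target in 1 move from there.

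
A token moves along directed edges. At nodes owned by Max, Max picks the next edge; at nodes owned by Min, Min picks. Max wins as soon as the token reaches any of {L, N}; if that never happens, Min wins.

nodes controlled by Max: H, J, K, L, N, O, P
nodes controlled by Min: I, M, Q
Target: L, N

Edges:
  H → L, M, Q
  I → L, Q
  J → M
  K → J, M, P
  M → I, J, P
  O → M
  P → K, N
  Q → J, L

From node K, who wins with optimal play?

A0 = {L, N}
A1: add {H, P} — H (Max) has H→L; P (Max) has P→N.
A2: add {K} — K (Max) has K→P.
A3 = A2; e.g. I (Min) can still go to Q. Fixed point.
K ∈ A2, so Max can force the target.

Max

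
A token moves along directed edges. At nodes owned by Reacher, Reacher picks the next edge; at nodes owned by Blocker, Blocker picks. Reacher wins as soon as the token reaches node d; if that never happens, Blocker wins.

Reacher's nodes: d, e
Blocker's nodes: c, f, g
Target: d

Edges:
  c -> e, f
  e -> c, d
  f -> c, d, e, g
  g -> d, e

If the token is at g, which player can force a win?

Reacher

A0 = {d}
A1: add {e} — e (Reacher) has e→d.
A2: add {g} — g (Blocker): all of {d, e} already in.
A3 = A2; e.g. c (Blocker) can still go to f. Fixed point.
g ∈ A2, so Reacher can force the target.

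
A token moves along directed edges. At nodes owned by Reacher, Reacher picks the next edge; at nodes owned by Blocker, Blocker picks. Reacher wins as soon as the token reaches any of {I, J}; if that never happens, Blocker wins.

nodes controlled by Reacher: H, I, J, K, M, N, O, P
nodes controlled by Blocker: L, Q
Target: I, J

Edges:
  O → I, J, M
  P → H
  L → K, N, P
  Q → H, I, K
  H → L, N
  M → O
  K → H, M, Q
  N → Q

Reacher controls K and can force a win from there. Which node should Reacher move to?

M

A0 = {I, J}
A1: add {O} — O (Reacher) has O→I.
A2: add {M} — M (Reacher) has M→O.
A3: add {K} — K (Reacher) has K→M.
A4 = A3; e.g. H (Reacher) has no edge into A3. Fixed point.
From K, successor M is in the attractor (rank 2); the other successors H, Q are not.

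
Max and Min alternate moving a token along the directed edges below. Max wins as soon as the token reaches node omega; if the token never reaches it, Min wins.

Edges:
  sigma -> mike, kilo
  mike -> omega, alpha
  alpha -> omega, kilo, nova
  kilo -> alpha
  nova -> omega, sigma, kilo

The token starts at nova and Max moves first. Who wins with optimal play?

Max

Track states (vertex, player-to-move).
A0 = {(omega,Max), (omega,Min)}
A1: add {(mike,Max), (alpha,Max), (nova,Max)}.
(nova,Max) ∈ A1 ⇒ Max forces the target.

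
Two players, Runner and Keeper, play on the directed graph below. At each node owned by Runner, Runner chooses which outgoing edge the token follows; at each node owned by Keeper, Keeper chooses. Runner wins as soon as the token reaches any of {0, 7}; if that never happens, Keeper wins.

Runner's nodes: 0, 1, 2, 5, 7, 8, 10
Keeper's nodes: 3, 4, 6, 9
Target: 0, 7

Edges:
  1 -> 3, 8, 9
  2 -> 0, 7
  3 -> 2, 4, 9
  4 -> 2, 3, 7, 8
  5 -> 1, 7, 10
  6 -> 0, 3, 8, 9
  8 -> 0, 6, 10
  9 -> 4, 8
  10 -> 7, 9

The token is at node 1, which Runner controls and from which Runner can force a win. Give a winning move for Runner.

8

A0 = {0, 7}
A1: add {2, 5, 8, 10} — 2 (Runner) has 2→0; 5 (Runner) has 5→7; 8 (Runner) has 8→0; 10 (Runner) has 10→7.
A2: add {1} — 1 (Runner) has 1→8.
A3 = A2; e.g. 3 (Keeper) can still go to 4. Fixed point.
From 1, successor 8 is in the attractor (rank 1); the other successors 3, 9 are not.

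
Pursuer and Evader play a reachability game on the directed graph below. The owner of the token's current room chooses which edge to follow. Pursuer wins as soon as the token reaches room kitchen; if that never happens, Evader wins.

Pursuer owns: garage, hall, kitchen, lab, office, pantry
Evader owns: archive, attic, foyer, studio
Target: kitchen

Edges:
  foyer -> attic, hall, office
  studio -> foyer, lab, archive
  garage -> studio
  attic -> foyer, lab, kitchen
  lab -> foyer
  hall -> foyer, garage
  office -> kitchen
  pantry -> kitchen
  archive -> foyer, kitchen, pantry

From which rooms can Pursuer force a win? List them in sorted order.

A0 = {kitchen}
A1: add {office, pantry} — office (Pursuer) has office→kitchen; pantry (Pursuer) has pantry→kitchen.
A2 = A1; e.g. foyer (Evader) can still go to attic. Fixed point.
Pursuer's winning region = {kitchen, office, pantry}.

kitchen, office, pantry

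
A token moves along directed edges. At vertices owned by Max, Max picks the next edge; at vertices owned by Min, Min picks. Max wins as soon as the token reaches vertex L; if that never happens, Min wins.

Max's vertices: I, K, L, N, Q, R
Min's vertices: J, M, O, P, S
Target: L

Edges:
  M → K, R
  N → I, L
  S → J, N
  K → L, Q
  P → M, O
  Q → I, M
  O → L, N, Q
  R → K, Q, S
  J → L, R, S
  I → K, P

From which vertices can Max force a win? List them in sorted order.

I, K, L, M, N, O, P, Q, R

A0 = {L}
A1: add {K, N} — K (Max) has K→L; N (Max) has N→L.
A2: add {I, R} — I (Max) has I→K; R (Max) has R→K.
A3: add {M, Q} — M (Min): all of {K, R} already in; Q (Max) has Q→I.
A4: add {O} — O (Min): all of {L, N, Q} already in.
A5: add {P} — P (Min): all of {M, O} already in.
A6 = A5; e.g. J (Min) can still go to S. Fixed point.
Max's winning region = {I, K, L, M, N, O, P, Q, R}.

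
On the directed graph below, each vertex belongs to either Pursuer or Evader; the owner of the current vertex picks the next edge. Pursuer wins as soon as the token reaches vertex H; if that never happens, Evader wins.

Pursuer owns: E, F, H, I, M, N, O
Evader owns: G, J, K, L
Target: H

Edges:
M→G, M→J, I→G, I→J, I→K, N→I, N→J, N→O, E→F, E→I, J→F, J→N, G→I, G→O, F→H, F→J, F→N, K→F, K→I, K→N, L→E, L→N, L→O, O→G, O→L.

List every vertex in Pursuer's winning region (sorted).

E, F, H

A0 = {H}
A1: add {F} — F (Pursuer) has F→H.
A2: add {E} — E (Pursuer) has E→F.
A3 = A2; e.g. G (Evader) can still go to I. Fixed point.
Pursuer's winning region = {E, F, H}.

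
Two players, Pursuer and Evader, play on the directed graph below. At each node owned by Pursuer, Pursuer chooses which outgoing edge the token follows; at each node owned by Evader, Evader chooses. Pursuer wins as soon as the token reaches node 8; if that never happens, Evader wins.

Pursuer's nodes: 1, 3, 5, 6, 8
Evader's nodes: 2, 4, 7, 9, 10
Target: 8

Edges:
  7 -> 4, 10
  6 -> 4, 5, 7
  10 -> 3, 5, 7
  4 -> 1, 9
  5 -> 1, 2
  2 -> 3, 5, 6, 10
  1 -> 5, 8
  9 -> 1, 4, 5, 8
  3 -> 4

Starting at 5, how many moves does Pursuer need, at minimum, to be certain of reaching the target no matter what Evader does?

A0 = {8}
A1: add {1} — 1 (Pursuer) has 1→8.
A2: add {5} — 5 (Pursuer) has 5→1.
5 enters the attractor at level 2, so Pursuer can force the target in 2 moves from there.

2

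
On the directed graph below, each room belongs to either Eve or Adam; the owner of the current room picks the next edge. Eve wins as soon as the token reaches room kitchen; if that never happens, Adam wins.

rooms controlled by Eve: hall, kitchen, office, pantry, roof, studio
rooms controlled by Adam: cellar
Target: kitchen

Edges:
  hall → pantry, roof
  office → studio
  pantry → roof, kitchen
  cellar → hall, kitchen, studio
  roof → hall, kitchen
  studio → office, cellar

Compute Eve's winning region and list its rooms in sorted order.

hall, kitchen, pantry, roof

A0 = {kitchen}
A1: add {pantry, roof} — pantry (Eve) has pantry→kitchen; roof (Eve) has roof→kitchen.
A2: add {hall} — hall (Eve) has hall→pantry.
A3 = A2; e.g. office (Eve) has no edge into A2. Fixed point.
Eve's winning region = {hall, kitchen, pantry, roof}.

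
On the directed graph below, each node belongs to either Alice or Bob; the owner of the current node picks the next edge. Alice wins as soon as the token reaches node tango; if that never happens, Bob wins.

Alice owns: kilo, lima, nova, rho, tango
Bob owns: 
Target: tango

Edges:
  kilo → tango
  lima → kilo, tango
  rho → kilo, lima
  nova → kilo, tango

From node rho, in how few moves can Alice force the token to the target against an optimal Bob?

2

A0 = {tango}
A1: add {kilo, lima, nova} — kilo (Alice) has kilo→tango; lima (Alice) has lima→tango; nova (Alice) has nova→tango.
A2: add {rho} — rho (Alice) has rho→kilo.
A2 = all vertices. Fixed point.
rho enters the attractor at level 2, so Alice can force the target in 2 moves from there.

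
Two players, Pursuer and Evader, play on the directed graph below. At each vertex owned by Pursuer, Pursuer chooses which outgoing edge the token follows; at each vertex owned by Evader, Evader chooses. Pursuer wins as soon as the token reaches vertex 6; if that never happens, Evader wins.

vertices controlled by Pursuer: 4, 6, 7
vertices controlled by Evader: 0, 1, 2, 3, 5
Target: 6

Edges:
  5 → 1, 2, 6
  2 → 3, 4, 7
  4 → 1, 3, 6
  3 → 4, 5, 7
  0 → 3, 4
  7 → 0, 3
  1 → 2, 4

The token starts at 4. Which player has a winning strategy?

Pursuer

A0 = {6}
A1: add {4} — 4 (Pursuer) has 4→6.
A2 = A1; e.g. 0 (Evader) can still go to 3. Fixed point.
4 ∈ A1, so Pursuer can force the target.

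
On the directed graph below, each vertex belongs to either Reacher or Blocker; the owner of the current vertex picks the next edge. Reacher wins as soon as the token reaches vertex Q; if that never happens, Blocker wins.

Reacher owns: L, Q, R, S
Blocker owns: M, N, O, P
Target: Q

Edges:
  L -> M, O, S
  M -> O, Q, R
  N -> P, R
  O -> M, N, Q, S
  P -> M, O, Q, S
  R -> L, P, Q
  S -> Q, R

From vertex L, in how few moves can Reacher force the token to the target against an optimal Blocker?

A0 = {Q}
A1: add {R, S} — R (Reacher) has R→Q; S (Reacher) has S→Q.
A2: add {L} — L (Reacher) has L→S.
A3 = A2; e.g. M (Blocker) can still go to O. Fixed point.
L enters the attractor at level 2, so Reacher can force the target in 2 moves from there.

2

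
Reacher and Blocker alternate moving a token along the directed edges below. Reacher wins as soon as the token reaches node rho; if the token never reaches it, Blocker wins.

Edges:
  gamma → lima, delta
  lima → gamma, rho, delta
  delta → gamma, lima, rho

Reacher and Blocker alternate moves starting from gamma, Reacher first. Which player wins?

Track states (vertex, player-to-move).
A0 = {(rho,Reacher), (rho,Blocker)}
A1: add {(lima,Reacher), (delta,Reacher)}.
A2: add {(gamma,Blocker)}.
A3 = A2; e.g. (gamma,Reacher) stays out. (gamma,Reacher) never enters ⇒ Blocker avoids the target.

Blocker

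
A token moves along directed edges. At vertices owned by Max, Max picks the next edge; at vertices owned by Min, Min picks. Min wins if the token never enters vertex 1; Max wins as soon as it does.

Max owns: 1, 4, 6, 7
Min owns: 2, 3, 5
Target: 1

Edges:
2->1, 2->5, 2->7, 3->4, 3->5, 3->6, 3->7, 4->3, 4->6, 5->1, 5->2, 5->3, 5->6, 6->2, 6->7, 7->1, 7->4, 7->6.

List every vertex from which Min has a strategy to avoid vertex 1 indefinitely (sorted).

2, 3, 5

A0 = {1}
A1: add {7} — 7 (Max) has 7→1.
A2: add {6} — 6 (Max) has 6→7.
A3: add {4} — 4 (Max) has 4→6.
A4 = A3; e.g. 2 (Min) can still go to 5. Fixed point.
Max's attractor = {1, 4, 6, 7}; Min avoids the target exactly from the complement.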